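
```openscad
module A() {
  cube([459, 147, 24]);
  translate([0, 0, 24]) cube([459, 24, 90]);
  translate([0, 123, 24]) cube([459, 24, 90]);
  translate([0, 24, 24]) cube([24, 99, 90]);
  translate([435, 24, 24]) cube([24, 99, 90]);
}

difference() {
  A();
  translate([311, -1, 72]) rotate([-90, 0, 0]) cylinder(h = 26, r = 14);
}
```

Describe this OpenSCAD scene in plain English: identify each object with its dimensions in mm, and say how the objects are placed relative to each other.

A is an open storage box with external size 459×147×114 mm and wall thickness 24 mm (the base is also 24 mm thick). The base covers the whole footprint; the four walls stand on the base, with the y-facing walls full-width and the x-facing walls fitting between their inner faces.

The open box has a circular hole of radius 14 mm through its front wall, centred at (x = 311, z = 72).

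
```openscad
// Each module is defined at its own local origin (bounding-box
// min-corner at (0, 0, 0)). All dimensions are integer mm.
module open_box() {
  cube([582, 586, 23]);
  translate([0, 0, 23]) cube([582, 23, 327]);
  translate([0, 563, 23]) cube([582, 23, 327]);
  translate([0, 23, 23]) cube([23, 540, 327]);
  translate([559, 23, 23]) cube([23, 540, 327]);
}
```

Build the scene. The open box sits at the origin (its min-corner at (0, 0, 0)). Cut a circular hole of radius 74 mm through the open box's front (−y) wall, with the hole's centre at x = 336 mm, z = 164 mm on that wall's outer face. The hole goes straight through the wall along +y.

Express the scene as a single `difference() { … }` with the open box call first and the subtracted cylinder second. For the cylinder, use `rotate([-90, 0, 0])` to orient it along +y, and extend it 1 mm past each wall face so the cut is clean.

difference() {
  open_box();
  translate([336, -1, 164]) rotate([-90, 0, 0]) cylinder(h = 25, r = 74);
}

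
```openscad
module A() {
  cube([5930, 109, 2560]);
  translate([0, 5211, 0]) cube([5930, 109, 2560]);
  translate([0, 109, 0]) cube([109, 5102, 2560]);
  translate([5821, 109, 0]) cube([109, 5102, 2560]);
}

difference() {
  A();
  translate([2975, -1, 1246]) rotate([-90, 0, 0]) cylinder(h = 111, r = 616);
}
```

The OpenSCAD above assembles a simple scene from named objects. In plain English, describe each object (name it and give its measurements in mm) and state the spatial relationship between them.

A is the wall frame of a small rectangular building: four walls, each 2560 mm tall and 109 mm thick, enclosing a footprint 5930 mm (x) by 5320 mm (y) outside-to-outside, with no floor or roof. The front and back walls (the −y and +y sides) span the full width; the two side walls fit between them.

The house frame has a circular hole of radius 616 mm through its front wall, centred at (x = 2975, z = 1246).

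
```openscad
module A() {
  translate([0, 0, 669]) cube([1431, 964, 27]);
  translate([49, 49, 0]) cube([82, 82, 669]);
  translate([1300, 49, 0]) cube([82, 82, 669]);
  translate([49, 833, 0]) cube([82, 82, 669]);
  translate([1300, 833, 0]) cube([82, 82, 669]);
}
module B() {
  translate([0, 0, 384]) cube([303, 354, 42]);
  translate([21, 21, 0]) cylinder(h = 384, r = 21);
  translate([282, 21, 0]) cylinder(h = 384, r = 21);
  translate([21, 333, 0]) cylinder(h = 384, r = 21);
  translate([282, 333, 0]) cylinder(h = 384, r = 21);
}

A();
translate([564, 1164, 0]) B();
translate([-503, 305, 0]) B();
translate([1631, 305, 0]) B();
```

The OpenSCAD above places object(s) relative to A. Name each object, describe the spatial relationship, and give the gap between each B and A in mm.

A is a table. B is a stool. Three stools sit around the table at the +y, −x, +x sides. The gap between each stool and the table is 200 mm.

Each stool's nearest face is 200 mm from the table's bounding box.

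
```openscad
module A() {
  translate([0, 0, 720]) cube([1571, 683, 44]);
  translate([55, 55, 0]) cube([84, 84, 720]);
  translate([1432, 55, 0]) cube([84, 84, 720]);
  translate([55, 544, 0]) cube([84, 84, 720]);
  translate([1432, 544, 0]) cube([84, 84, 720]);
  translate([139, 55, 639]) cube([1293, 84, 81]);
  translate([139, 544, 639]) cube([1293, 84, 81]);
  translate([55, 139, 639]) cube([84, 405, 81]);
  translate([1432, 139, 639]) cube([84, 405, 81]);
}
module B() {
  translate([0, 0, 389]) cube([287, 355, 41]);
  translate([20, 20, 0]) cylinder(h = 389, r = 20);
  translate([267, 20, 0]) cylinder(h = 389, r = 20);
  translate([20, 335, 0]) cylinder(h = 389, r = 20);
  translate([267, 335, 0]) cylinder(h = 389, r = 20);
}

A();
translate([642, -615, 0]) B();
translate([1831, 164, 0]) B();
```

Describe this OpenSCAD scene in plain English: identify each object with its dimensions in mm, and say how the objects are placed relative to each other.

A is a table with a 1571×683 mm rectangular top, 44 mm thick, top surface at z = 764 mm, supported by four 84×84 mm square legs, each inset 55 mm from the nearest pair of top edges, running from the floor. Four apron rails, 84 mm thick and 81 mm tall, run between adjacent legs with their top edges flush with the underside of the top and their outer faces flush with the legs' outer faces.

B is a four-legged stool. The seat is 287×355 mm, 41 mm thick, top at z = 430 mm. It stands on four round legs, each 40 mm in diameter, from z = 0 to the seat underside, each leg's axis is inset half a diameter from the nearest pair of seat edges (so the leg's bounding box is flush with the corner).

Two stools sit around the table at the −y, +x sides.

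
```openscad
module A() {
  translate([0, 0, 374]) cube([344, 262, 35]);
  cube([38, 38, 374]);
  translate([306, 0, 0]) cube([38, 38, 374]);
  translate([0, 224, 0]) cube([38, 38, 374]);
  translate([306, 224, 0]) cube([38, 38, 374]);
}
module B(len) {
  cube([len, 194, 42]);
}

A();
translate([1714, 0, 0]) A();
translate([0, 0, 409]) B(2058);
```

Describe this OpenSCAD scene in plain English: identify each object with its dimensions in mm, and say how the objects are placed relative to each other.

A is a four-legged stool. The seat is a 344×262×35 mm slab whose top surface is at z = 409 mm; four square legs, each 38×38 mm in cross-section, run from the floor (z = 0) to the underside of the seat, each flush with a corner of the seat.

B is a rectangular beam 2058 mm long (x), 194 mm deep (y), 42 mm thick (z).

The beam spans the tops of two stools placed 1370 mm apart, resting at z = 409 mm.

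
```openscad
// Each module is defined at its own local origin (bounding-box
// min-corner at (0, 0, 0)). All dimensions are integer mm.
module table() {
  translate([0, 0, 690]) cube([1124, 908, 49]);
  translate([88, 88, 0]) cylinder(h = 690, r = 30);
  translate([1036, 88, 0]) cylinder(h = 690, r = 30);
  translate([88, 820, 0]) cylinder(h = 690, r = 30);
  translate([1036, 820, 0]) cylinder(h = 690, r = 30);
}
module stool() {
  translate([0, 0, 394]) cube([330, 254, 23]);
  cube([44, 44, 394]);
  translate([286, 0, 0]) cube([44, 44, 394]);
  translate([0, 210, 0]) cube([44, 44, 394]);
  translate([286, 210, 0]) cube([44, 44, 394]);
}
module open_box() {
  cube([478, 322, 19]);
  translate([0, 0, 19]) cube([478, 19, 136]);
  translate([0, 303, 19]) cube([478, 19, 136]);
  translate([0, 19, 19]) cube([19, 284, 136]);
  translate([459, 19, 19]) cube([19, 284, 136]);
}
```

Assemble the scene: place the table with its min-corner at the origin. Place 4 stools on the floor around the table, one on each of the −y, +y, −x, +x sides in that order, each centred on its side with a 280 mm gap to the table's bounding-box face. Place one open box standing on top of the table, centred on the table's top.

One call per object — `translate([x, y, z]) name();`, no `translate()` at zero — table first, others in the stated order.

table();
translate([397, -534, 0]) stool();
translate([397, 1188, 0]) stool();
translate([-610, 327, 0]) stool();
translate([1404, 327, 0]) stool();
translate([323, 293, 739]) open_box();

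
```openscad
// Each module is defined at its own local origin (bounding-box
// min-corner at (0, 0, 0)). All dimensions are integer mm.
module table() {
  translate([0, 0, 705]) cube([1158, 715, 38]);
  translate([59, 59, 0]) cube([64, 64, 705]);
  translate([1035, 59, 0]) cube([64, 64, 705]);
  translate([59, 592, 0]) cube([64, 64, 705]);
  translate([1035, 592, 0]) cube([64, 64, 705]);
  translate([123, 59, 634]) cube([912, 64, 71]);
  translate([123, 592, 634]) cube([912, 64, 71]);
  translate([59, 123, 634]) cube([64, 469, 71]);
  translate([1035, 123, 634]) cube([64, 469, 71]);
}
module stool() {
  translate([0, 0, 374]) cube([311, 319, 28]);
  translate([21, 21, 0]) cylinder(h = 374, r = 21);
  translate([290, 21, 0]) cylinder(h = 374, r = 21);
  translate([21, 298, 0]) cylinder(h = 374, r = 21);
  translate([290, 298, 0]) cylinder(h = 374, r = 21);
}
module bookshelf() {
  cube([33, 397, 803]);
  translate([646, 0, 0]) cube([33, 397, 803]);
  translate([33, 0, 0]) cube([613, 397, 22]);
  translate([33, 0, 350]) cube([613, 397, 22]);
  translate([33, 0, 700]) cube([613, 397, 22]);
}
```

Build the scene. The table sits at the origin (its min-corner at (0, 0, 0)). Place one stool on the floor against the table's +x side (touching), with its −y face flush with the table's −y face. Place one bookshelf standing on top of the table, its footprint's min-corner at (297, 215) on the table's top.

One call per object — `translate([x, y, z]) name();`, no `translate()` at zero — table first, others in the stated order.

table();
translate([1158, 0, 0]) stool();
translate([297, 215, 743]) bookshelf();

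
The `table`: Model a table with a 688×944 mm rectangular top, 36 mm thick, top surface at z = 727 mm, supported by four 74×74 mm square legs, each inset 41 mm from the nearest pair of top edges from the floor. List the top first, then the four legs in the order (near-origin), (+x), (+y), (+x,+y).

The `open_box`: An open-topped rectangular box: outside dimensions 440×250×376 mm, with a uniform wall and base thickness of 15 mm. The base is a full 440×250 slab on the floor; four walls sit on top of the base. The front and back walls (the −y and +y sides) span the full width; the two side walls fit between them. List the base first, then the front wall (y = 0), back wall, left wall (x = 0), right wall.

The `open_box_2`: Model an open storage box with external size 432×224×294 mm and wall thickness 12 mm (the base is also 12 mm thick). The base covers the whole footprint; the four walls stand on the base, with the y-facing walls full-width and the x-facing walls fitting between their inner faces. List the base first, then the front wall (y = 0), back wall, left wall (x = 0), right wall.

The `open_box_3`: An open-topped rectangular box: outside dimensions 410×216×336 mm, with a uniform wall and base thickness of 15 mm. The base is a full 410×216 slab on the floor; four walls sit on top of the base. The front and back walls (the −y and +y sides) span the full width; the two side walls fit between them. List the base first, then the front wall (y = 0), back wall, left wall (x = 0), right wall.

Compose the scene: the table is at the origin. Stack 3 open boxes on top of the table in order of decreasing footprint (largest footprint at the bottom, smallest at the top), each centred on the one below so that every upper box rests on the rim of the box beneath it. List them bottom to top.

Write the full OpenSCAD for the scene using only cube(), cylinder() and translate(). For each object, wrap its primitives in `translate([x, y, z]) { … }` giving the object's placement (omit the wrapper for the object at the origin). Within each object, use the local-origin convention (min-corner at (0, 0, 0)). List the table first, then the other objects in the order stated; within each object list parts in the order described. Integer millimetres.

translate([0, 0, 691]) cube([688, 944, 36]);
translate([41, 41, 0]) cube([74, 74, 691]);
translate([573, 41, 0]) cube([74, 74, 691]);
translate([41, 829, 0]) cube([74, 74, 691]);
translate([573, 829, 0]) cube([74, 74, 691]);
translate([124, 347, 727]) {
  cube([440, 250, 15]);
  translate([0, 0, 15]) cube([440, 15, 361]);
  translate([0, 235, 15]) cube([440, 15, 361]);
  translate([0, 15, 15]) cube([15, 220, 361]);
  translate([425, 15, 15]) cube([15, 220, 361]);
}
translate([128, 360, 1103]) {
  cube([432, 224, 12]);
  translate([0, 0, 12]) cube([432, 12, 282]);
  translate([0, 212, 12]) cube([432, 12, 282]);
  translate([0, 12, 12]) cube([12, 200, 282]);
  translate([420, 12, 12]) cube([12, 200, 282]);
}
translate([139, 364, 1397]) {
  cube([410, 216, 15]);
  translate([0, 0, 15]) cube([410, 15, 321]);
  translate([0, 201, 15]) cube([410, 15, 321]);
  translate([0, 15, 15]) cube([15, 186, 321]);
  translate([395, 15, 15]) cube([15, 186, 321]);
}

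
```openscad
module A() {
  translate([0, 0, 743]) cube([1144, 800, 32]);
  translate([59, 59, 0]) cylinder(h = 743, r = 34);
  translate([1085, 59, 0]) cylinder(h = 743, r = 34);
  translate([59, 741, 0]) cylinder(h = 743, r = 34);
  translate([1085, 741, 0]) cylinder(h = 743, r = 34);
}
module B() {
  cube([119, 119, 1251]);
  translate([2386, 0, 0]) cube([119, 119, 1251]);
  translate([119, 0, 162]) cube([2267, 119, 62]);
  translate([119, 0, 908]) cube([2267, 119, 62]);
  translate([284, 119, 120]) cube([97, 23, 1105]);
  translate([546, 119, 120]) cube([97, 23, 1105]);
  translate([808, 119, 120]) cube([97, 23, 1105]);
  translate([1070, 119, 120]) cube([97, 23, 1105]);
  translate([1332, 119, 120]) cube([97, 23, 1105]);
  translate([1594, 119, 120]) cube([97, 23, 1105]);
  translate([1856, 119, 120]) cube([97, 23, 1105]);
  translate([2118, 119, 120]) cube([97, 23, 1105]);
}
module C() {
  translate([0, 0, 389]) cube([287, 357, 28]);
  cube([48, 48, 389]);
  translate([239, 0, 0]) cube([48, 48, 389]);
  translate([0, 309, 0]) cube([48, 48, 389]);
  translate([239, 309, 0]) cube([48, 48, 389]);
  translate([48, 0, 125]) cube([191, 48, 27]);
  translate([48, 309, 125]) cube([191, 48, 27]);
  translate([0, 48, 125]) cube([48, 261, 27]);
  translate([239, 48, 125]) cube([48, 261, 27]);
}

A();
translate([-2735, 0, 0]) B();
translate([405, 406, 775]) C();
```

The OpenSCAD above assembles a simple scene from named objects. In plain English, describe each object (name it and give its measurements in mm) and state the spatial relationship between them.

A is a table with a 1144×800 mm rectangular top, 32 mm thick, top surface at z = 775 mm, supported by four round legs of 68 mm diameter, each leg's bounding box inset 25 mm from the nearest pair of top edges, running from the floor.

B is a fence section. Two 119×119 mm posts, 1251 mm tall, stand on the floor with a clear span of 2267 mm between their inner faces. Two horizontal rails of 119×62 mm section span the gap between the posts with their undersides at z = 162 mm and z = 908 mm, flush with the posts' −y face. 8 pickets, each 97 mm wide, 23 mm thick and 1105 mm tall, are fixed to the +y face of the rails with their bottoms at z = 120 mm, evenly spaced across the span with equal gaps (rounded down to the nearest mm) at the −x end and between each pair — any rounding remainder accumulates at the +x end.

C is a simple wooden stool: a rectangular seat 287 mm (x) by 357 mm (y), 28 mm thick, top face at z = 417 mm, on four square legs, each 48×48 mm in cross-section. The legs rest on z = 0, each flush with a corner of the seat. Four stretchers, 48 mm wide and 27 mm tall, connect adjacent legs with their undersides at z = 125 mm, each running between the inner faces of the legs it joins and aligned with the legs' outer faces on the other axis.

The fence section is on the floor beside the table on its −x side. The stool is on top of the table.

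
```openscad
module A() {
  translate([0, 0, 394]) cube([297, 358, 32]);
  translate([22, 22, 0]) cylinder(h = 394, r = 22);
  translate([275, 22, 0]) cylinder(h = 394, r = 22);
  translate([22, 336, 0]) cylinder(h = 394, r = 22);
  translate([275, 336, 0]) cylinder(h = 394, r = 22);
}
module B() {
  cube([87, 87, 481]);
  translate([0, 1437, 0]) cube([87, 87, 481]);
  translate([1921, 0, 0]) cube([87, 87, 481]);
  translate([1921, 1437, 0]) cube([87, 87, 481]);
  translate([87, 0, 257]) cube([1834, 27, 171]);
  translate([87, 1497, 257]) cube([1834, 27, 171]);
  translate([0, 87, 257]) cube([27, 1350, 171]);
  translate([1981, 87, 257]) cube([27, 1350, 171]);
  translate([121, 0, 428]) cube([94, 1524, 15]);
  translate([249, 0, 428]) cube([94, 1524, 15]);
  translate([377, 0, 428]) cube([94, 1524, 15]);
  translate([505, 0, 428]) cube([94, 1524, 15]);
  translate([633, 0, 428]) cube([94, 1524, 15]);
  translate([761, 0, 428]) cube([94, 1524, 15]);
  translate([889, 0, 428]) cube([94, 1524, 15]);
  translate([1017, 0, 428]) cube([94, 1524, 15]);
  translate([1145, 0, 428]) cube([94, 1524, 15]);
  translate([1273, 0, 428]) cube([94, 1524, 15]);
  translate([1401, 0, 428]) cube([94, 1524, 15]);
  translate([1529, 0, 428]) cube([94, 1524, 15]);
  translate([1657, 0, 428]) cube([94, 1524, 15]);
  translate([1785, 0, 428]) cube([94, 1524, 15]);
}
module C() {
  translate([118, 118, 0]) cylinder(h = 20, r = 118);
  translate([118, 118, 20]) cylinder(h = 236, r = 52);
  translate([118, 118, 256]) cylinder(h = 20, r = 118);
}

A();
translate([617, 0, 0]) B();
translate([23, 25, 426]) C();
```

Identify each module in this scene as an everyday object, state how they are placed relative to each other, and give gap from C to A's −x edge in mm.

A is a stool. B is a bed frame. C is a spool. The bed frame is on the floor beside the stool on its +x side. The spool is on top of the stool. The gap from the spool to the stool's −x edge is 23 mm.

The spool's min-x is at 23; the stool's min-x is 0; gap = 23 mm.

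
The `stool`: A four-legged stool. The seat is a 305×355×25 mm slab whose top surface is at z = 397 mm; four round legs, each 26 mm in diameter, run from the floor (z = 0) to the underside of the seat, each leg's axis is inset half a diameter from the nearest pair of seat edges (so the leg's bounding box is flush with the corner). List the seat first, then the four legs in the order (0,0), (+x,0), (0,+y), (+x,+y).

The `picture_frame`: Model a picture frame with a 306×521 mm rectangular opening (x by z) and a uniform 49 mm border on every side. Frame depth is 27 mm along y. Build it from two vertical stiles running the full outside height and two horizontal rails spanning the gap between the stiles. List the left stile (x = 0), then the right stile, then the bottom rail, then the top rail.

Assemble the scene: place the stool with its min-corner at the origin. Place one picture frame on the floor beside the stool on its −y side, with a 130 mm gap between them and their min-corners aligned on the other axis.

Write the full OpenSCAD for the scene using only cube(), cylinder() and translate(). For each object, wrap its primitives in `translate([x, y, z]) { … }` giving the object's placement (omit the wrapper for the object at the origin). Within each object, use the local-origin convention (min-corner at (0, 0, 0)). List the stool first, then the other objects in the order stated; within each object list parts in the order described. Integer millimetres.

translate([0, 0, 372]) cube([305, 355, 25]);
translate([13, 13, 0]) cylinder(h = 372, r = 13);
translate([292, 13, 0]) cylinder(h = 372, r = 13);
translate([13, 342, 0]) cylinder(h = 372, r = 13);
translate([292, 342, 0]) cylinder(h = 372, r = 13);
translate([0, -157, 0]) {
  cube([49, 27, 619]);
  translate([355, 0, 0]) cube([49, 27, 619]);
  translate([49, 0, 0]) cube([306, 27, 49]);
  translate([49, 0, 570]) cube([306, 27, 49]);
}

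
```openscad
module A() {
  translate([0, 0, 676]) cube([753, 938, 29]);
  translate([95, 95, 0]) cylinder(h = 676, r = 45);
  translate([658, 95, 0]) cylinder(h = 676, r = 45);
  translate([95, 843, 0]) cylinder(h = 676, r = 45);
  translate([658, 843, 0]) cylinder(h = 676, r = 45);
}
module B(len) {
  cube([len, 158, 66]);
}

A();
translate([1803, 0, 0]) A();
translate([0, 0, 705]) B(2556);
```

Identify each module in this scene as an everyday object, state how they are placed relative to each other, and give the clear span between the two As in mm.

Second table starts at x = 1803; first ends at x = 753; clear span = 1803 − 753 = 1050 mm.

A is a table. B is a beam. A beam spans the tops of two tables. The clear span between the two tables is 1050 mm.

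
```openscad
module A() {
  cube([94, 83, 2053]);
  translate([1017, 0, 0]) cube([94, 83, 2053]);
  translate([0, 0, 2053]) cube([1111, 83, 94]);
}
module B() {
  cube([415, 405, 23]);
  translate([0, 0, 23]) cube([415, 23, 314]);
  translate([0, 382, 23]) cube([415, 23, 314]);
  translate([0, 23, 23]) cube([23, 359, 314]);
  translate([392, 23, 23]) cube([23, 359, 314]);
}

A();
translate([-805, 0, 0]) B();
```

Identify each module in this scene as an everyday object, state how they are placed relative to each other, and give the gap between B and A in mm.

A is a door frame. B is an open box. The open box is on the floor beside the door frame on its −x side. The gap between the open box and the door frame is 390 mm.

The open box's nearest face is 390 mm from the door frame's −x face.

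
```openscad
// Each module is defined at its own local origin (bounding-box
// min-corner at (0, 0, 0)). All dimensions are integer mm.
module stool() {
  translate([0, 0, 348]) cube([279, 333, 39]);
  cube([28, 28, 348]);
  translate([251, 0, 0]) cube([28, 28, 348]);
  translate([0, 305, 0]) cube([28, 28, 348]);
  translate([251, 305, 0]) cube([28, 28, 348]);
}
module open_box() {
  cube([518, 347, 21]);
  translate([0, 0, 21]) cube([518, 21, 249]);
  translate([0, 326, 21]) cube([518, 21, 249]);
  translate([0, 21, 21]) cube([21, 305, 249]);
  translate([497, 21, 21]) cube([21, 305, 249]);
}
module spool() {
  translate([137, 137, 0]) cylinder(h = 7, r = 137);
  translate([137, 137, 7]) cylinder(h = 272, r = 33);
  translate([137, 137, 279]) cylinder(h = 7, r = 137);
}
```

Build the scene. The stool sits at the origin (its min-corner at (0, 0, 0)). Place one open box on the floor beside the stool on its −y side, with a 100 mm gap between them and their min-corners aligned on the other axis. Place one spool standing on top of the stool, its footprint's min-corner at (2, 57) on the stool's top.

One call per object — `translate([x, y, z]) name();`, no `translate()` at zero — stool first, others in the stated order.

stool();
translate([0, -447, 0]) open_box();
translate([2, 57, 387]) spool();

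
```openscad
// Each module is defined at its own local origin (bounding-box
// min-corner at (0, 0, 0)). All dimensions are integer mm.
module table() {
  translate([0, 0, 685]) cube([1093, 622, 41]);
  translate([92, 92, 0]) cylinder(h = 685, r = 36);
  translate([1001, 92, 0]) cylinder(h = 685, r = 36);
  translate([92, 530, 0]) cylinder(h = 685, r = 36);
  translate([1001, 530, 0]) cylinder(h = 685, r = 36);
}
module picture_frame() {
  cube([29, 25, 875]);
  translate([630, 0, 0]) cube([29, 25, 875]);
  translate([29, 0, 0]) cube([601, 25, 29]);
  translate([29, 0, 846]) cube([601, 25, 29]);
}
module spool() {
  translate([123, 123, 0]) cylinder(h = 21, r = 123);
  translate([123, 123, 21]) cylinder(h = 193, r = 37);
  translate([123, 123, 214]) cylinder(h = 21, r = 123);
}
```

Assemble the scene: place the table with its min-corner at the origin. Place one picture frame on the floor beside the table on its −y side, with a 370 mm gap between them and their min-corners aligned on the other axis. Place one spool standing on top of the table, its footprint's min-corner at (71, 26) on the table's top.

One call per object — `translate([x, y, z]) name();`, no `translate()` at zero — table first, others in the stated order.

table();
translate([0, -395, 0]) picture_frame();
translate([71, 26, 726]) spool();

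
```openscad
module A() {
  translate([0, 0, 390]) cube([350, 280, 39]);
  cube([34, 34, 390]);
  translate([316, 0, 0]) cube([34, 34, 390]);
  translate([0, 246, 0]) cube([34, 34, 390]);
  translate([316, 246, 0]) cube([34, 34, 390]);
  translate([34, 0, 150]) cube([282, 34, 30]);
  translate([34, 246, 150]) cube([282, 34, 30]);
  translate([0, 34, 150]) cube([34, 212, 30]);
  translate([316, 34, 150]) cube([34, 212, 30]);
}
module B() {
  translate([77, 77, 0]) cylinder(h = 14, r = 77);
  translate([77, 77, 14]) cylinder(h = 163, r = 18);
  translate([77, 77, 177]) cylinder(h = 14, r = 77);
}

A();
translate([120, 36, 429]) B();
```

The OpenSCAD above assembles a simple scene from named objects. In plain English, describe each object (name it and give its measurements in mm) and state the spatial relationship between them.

A is a four-legged stool. The seat is 350×280 mm, 39 mm thick, top at z = 429 mm. It stands on four square legs, each 34×34 mm in cross-section, from z = 0 to the seat underside, each flush with a corner of the seat. Four stretchers, 34 mm wide and 30 mm tall, connect adjacent legs with their undersides at z = 150 mm, each running between the inner faces of the legs it joins and aligned with the legs' outer faces on the other axis.

B is a spool: two coaxial disc flanges of radius 77 mm and thickness 14 mm, joined by a core cylinder of radius 18 mm and height 163 mm. The lower flange rests on z = 0 and the three cylinders share a vertical axis.

The spool is on top of the stool.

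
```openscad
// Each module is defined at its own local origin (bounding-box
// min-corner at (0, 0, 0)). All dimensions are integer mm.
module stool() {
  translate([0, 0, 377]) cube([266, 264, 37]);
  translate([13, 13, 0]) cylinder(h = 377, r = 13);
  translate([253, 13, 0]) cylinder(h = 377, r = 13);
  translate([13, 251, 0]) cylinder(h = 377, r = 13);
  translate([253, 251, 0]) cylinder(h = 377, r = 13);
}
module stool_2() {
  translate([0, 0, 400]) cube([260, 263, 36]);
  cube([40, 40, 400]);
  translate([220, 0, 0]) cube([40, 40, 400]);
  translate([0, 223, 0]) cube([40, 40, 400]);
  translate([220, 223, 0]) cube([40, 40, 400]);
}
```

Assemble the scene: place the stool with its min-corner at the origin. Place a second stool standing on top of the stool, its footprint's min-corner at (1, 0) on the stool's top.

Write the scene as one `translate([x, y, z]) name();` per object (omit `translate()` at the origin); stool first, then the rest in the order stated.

stool();
translate([1, 0, 414]) stool_2();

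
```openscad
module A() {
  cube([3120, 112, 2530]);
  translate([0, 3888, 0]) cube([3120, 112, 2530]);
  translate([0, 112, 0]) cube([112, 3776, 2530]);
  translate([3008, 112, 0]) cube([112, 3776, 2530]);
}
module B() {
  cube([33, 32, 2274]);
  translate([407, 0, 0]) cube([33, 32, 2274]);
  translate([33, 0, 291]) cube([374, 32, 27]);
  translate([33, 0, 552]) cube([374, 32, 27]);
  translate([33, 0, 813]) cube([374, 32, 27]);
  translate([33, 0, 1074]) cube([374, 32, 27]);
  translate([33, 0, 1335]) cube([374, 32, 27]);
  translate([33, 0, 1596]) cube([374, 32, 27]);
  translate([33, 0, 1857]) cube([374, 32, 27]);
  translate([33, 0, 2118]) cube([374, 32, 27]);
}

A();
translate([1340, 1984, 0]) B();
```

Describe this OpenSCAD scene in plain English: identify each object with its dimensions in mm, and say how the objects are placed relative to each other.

A is the wall frame of a small rectangular building: four walls, each 2530 mm tall and 112 mm thick, enclosing a footprint 3120 mm (x) by 4000 mm (y) outside-to-outside, with no floor or roof. The front and back walls (the −y and +y sides) span the full width; the two side walls fit between them.

B is a wooden ladder with two side rails of 33×32 mm section and 2274 mm height, set 440 mm apart overall. Between them run 8 rectangular rungs (32 mm deep, 27 mm thick), front faces flush with the rails' −y face. The bottom of the first rung is 291 mm above the floor and each subsequent rung is 261 mm higher than the one below.

The ladder sits inside the house frame, centred.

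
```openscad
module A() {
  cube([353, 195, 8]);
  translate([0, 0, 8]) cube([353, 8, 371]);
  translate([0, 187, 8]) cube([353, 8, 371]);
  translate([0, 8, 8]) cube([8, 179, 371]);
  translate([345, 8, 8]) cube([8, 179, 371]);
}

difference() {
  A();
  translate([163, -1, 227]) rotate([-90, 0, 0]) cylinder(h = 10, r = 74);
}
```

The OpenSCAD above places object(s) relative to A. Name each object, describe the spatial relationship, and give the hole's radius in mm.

A is an open box. The open box has a circular hole through its front wall. The hole's radius is 74 mm.

The subtracted cylinder has r = 74 mm.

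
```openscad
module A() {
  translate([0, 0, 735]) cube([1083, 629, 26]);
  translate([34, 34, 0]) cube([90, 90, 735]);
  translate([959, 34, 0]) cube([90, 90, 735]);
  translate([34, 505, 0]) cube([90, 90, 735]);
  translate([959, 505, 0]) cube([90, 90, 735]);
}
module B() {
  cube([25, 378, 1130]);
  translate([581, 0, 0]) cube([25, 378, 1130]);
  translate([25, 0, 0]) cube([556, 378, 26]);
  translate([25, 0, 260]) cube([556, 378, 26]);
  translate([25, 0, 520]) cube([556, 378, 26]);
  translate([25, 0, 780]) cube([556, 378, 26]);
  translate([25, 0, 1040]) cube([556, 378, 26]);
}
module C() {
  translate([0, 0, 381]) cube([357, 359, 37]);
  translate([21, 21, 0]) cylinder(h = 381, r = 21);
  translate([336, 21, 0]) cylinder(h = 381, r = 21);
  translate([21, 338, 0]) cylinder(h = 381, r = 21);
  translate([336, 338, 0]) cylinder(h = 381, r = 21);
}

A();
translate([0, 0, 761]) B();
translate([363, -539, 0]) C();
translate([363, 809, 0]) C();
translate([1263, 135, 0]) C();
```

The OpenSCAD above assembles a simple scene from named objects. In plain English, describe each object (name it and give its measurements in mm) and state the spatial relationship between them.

A is a rectangular dining table. The top is 1083×629×26 mm with its upper surface at z = 761 mm. It stands on four 90×90 mm square legs, each inset 34 mm from the nearest pair of top edges, running from the floor to the underside of the top.

B is an open bookshelf. Two side panels, each 25 mm thick, 378 mm deep and 1130 mm tall, stand 606 mm apart (outside-to-outside). Between them sit 5 shelves, each 26 mm thick and 378 mm deep, spanning the full gap between the sides. The bottom shelf rests on the floor (its underside at z = 0) and the clear gap between one shelf's top and the next shelf's underside is 234 mm.

C is a four-legged stool. The seat is a 357×359×37 mm slab whose top surface is at z = 418 mm; four round legs, each 42 mm in diameter, run from the floor (z = 0) to the underside of the seat, each leg's axis is inset half a diameter from the nearest pair of seat edges (so the leg's bounding box is flush with the corner).

The bookshelf is on top of the table. Three stools sit around the table at the −y, +y, +x sides.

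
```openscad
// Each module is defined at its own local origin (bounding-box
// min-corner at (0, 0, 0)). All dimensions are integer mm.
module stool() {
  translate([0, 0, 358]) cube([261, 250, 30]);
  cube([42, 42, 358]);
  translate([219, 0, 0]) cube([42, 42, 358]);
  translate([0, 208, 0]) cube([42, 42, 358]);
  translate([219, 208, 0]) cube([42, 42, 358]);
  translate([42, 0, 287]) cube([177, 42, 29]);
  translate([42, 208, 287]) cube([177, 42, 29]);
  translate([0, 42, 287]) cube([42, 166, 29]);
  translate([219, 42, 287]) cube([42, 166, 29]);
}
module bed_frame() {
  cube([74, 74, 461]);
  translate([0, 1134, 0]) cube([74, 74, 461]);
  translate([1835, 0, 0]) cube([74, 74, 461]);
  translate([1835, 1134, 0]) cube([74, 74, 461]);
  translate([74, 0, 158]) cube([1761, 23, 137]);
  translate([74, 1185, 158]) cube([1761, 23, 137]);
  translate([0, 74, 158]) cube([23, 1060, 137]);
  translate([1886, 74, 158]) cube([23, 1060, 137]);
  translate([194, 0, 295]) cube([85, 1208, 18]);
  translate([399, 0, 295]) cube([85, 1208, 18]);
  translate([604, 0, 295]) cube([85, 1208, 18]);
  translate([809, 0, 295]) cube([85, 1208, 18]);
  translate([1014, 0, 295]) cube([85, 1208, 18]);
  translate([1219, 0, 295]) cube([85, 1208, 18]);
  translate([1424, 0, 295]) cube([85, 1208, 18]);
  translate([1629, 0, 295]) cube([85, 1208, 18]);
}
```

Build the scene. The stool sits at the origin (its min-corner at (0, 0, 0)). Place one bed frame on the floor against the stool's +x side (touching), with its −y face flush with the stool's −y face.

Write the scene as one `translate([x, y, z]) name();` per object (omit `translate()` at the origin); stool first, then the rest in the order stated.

stool();
translate([261, 0, 0]) bed_frame();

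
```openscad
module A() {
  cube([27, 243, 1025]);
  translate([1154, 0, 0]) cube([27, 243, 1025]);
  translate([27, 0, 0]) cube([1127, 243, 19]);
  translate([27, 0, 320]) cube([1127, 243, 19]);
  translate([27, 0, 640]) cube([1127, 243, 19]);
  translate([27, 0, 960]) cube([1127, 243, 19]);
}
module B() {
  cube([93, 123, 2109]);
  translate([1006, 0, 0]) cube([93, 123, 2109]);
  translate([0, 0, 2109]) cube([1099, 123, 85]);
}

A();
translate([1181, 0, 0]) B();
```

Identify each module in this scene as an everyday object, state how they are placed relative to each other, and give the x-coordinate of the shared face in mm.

The bookshelf's +x face and the door frame's −x face are both at x = 1181 mm.

A is a bookshelf. B is a door frame. The door frame is against the bookshelf's +x side, with their −y faces flush. The x-coordinate of the shared face is 1181 mm.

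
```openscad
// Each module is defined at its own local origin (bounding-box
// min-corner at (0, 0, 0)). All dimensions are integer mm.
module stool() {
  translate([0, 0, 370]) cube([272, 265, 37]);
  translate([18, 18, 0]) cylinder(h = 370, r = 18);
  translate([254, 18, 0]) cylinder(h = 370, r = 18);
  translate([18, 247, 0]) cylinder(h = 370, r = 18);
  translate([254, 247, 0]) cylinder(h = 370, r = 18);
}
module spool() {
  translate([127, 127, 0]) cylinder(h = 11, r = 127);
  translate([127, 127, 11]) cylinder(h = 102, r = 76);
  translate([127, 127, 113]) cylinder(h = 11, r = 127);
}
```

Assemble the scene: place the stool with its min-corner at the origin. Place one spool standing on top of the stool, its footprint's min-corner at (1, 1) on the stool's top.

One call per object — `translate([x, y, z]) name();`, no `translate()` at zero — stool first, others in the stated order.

stool();
translate([1, 1, 407]) spool();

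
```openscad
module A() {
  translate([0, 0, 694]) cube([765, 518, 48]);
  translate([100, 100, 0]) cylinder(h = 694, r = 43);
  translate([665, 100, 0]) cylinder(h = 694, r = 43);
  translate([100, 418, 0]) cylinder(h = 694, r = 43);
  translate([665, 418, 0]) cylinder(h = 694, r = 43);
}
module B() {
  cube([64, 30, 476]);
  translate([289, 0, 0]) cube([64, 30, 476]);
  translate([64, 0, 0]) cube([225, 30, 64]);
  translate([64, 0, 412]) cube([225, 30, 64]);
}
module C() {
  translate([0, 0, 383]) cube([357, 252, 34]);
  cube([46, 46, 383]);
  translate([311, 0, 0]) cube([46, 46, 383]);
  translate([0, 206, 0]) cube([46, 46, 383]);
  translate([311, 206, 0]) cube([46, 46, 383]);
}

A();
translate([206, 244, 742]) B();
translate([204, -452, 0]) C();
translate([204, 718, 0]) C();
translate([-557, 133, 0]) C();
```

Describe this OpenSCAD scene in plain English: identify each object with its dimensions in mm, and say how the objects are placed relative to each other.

A is a table: top 765 mm (x) × 518 mm (y), 48 mm thick, upper face at z = 742 mm, on four round legs of 86 mm diameter, each leg's bounding box inset 57 mm from the nearest pair of top edges, running from z = 0 to the bottom of the top.

B is a rectangular picture frame lying in the x–z plane (depth along y). The opening is 225 mm wide (x) by 348 mm tall (z), surrounded by a border 64 mm wide on all four sides. The frame is 30 mm deep and is made of two full-height vertical stiles with two horizontal rails fitted between them.

C is a simple wooden stool: a rectangular seat 357 mm (x) by 252 mm (y), 34 mm thick, top face at z = 417 mm, on four square legs, each 46×46 mm in cross-section. The legs rest on z = 0, each flush with a corner of the seat.

The picture frame is on top of the table, centred. Three stools sit around the table at the −y, +y, −x sides.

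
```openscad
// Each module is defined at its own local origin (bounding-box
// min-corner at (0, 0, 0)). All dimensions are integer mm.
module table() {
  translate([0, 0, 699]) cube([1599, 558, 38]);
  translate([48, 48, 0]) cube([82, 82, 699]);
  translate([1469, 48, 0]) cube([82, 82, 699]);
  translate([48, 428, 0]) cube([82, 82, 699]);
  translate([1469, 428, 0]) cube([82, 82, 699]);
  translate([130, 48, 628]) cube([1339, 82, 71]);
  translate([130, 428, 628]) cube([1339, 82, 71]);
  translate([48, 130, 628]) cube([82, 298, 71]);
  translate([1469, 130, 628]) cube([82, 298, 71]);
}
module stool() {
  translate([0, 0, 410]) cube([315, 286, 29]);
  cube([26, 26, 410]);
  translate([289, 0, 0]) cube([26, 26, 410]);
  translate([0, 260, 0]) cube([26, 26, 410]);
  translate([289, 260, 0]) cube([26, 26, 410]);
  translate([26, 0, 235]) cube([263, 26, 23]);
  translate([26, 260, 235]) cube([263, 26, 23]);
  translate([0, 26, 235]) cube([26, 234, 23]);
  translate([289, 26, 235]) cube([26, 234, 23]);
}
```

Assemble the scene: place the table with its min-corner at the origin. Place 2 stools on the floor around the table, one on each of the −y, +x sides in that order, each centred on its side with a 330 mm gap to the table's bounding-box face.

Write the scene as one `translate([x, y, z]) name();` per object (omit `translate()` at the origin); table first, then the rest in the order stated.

table();
translate([642, -616, 0]) stool();
translate([1929, 136, 0]) stool();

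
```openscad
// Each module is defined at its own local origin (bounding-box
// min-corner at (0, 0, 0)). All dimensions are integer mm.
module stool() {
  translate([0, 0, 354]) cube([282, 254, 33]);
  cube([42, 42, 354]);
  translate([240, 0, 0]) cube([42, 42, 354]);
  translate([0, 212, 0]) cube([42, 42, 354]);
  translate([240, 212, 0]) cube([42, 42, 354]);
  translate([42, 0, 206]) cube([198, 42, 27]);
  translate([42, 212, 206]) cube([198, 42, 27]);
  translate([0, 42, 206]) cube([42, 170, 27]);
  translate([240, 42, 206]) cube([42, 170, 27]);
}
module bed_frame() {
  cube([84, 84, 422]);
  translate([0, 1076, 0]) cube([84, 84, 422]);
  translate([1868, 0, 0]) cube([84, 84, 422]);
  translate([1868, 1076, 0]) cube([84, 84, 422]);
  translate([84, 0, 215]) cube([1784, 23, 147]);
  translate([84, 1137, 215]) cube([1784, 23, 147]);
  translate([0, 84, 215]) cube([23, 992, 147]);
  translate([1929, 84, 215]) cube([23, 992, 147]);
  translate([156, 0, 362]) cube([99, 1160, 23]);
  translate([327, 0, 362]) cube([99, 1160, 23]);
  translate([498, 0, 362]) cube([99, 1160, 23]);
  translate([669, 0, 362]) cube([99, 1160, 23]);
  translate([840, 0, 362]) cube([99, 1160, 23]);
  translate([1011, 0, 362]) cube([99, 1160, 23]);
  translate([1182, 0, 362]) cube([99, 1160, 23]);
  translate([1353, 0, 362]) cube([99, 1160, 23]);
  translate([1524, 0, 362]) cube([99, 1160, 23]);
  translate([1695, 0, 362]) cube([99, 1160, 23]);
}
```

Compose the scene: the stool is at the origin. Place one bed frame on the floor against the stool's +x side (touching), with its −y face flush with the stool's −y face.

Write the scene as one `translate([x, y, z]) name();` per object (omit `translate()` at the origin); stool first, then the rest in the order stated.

stool();
translate([282, 0, 0]) bed_frame();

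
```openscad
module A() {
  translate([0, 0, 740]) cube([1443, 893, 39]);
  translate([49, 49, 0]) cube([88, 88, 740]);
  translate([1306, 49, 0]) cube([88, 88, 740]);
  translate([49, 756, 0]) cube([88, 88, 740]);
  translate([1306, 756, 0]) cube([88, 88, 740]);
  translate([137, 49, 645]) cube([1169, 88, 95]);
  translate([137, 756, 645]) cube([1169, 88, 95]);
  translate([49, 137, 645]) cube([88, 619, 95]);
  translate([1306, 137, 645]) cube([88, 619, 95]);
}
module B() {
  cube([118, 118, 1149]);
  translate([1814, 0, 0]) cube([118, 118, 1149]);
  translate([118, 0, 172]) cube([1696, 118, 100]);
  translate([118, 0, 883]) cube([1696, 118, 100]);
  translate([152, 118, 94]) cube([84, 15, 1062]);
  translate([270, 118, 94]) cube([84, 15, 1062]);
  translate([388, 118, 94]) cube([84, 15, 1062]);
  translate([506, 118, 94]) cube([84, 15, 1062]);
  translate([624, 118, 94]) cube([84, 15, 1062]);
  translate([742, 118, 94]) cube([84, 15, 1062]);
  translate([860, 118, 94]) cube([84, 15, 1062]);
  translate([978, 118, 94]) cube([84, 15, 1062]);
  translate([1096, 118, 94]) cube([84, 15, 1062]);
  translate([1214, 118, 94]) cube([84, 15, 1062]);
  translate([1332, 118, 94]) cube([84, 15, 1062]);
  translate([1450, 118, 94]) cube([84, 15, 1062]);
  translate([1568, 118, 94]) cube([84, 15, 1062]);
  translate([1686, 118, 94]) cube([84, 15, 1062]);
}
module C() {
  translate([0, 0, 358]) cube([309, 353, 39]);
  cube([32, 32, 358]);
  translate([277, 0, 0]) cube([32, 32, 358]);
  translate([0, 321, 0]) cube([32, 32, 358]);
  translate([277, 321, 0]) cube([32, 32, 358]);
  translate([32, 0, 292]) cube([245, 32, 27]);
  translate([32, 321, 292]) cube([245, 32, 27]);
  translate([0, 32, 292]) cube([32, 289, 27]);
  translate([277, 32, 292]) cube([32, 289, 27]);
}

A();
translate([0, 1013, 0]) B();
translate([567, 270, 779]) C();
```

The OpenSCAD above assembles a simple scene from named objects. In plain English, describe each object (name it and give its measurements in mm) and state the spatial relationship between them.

A is a table with a 1443×893 mm rectangular top, 39 mm thick, top surface at z = 779 mm, supported by four 88×88 mm square legs, each inset 49 mm from the nearest pair of top edges, running from the floor. Four apron rails, 88 mm thick and 95 mm tall, run between adjacent legs with their top edges flush with the underside of the top and their outer faces flush with the legs' outer faces.

B is a fence section. Two 118×118 mm posts, 1149 mm tall, stand on the floor with a clear span of 1696 mm between their inner faces. Two horizontal rails of 118×100 mm section span the gap between the posts with their undersides at z = 172 mm and z = 883 mm, flush with the posts' −y face. 14 pickets, each 84 mm wide, 15 mm thick and 1062 mm tall, are fixed to the +y face of the rails with their bottoms at z = 94 mm, evenly spaced across the span with equal gaps (rounded down to the nearest mm) at the −x end and between each pair — any rounding remainder accumulates at the +x end.

C is a simple wooden stool: a rectangular seat 309 mm (x) by 353 mm (y), 39 mm thick, top face at z = 397 mm, on four square legs, each 32×32 mm in cross-section. The legs rest on z = 0, each flush with a corner of the seat. Four stretchers, 32 mm wide and 27 mm tall, connect adjacent legs with their undersides at z = 292 mm, each running between the inner faces of the legs it joins and aligned with the legs' outer faces on the other axis.

The fence section is on the floor beside the table on its +y side. The stool is on top of the table, centred.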